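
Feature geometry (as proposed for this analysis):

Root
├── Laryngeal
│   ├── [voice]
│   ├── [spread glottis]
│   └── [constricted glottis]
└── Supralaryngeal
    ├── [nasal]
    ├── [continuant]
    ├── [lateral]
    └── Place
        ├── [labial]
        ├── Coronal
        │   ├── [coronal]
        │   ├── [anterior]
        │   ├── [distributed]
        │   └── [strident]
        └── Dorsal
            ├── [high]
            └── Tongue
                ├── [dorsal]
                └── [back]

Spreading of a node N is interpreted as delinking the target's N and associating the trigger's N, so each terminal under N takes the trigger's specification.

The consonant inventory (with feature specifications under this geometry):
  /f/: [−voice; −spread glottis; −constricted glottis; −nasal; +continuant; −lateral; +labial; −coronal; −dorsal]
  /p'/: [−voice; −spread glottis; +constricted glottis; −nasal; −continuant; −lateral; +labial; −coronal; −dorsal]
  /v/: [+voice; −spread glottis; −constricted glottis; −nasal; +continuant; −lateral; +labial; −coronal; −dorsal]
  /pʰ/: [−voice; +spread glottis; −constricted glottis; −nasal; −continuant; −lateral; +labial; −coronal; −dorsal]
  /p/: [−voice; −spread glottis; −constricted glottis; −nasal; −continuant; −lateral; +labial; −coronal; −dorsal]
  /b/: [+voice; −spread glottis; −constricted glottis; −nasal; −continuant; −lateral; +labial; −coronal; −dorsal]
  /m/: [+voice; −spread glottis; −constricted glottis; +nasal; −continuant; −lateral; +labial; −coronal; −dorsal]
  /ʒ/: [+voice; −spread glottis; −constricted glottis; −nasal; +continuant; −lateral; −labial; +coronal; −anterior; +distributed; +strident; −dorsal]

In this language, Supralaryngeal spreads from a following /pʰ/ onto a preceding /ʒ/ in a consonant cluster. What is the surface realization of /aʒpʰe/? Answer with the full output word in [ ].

The Supralaryngeal node dominates the terminals [nasal], [continuant], [lateral], [labial], [coronal], [anterior], [distributed], [strident], [high], [dorsal], [back].
After delinking /ʒ/'s Supralaryngeal and linking /pʰ/'s, the affected terminals become [−nasal], [−continuant], [−lateral], [+labial], [−coronal], [−dorsal]; [voice], [spread glottis], [constricted glottis] (outside Supralaryngeal) are retained from /ʒ/.
The resulting bundle matches /b/ in the inventory; substituting it for /ʒ/ gives [abpʰe].

[abpʰe]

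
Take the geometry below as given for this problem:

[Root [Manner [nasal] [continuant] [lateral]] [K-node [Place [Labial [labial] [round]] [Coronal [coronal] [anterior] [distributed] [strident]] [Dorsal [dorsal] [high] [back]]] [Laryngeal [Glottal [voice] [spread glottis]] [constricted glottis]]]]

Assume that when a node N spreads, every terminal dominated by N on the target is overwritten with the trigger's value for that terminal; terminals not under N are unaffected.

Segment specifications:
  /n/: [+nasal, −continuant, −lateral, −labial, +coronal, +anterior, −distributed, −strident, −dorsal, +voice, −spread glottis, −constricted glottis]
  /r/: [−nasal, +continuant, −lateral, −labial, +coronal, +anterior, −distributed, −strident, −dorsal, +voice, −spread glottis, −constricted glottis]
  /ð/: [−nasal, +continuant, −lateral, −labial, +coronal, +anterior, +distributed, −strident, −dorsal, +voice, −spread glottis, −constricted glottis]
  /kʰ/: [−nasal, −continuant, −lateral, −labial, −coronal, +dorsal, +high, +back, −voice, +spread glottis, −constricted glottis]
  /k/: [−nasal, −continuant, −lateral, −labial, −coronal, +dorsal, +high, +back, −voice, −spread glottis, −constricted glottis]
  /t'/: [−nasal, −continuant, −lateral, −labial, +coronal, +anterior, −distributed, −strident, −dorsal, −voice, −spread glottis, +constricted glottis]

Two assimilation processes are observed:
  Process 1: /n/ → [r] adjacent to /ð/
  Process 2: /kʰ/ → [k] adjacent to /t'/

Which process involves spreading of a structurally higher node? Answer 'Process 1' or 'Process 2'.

Process 1

Process 1: the features that change are [nasal], [continuant]; the minimal node is Manner (depth 1).
In Process 2, [spread glottis] changes, so the minimal spreading node is [spread glottis] at depth 4.
Manner (depth 1) sits above [spread glottis] (depth 4), making Process 1 the one with the higher spreading node.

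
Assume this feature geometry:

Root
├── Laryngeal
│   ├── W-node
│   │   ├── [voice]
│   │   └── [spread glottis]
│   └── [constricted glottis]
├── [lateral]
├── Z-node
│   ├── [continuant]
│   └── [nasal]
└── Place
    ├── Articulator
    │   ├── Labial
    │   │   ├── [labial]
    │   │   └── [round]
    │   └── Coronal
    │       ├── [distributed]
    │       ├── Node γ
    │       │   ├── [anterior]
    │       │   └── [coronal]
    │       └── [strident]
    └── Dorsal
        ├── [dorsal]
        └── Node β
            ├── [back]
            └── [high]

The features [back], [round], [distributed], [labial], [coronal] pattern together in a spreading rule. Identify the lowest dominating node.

[back]: Root / Place / Dorsal / Node β / [back].
[round]: Root / Place / Articulator / Labial / [round].
[distributed]: Root / Place / Articulator / Coronal / [distributed].
[labial]: Root / Place / Articulator / Labial / [labial].
[coronal]: Root / Place / Articulator / Coronal / Node γ / [coronal].
Place is the lowest common ancestor — every listed feature sits under it, and no single subconstituent of Place covers them all.

Place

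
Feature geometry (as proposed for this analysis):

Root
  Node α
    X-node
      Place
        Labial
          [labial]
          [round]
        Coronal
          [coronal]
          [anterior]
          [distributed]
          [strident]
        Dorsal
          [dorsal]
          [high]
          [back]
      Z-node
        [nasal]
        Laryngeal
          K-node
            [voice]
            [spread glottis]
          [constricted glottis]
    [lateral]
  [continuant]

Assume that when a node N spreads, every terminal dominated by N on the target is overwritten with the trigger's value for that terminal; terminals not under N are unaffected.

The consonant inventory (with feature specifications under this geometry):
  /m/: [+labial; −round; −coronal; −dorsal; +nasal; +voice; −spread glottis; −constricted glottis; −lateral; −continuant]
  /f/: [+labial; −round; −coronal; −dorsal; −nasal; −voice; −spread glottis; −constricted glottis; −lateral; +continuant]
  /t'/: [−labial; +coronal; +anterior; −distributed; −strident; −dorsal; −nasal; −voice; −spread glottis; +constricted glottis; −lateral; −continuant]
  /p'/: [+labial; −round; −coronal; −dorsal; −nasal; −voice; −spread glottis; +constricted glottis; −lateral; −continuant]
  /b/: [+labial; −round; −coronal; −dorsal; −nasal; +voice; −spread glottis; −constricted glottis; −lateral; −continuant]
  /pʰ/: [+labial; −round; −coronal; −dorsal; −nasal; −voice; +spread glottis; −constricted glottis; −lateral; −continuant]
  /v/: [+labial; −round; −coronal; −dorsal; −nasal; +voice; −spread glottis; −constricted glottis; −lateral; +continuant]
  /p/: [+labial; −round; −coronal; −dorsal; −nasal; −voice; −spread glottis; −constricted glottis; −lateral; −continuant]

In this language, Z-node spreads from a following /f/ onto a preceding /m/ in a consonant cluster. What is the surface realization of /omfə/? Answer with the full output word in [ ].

[opfə]

The Z-node node dominates the terminals [nasal], [voice], [spread glottis], [constricted glottis].
Spreading Z-node from /f/ onto /m/ replaces those values with /f/'s: [−nasal], [−voice], [−spread glottis], [−constricted glottis]. Features outside Z-node ([labial], [round], [coronal], …) stay as in /m/.
The resulting bundle matches /p/ in the inventory; substituting it for /m/ gives [opfə].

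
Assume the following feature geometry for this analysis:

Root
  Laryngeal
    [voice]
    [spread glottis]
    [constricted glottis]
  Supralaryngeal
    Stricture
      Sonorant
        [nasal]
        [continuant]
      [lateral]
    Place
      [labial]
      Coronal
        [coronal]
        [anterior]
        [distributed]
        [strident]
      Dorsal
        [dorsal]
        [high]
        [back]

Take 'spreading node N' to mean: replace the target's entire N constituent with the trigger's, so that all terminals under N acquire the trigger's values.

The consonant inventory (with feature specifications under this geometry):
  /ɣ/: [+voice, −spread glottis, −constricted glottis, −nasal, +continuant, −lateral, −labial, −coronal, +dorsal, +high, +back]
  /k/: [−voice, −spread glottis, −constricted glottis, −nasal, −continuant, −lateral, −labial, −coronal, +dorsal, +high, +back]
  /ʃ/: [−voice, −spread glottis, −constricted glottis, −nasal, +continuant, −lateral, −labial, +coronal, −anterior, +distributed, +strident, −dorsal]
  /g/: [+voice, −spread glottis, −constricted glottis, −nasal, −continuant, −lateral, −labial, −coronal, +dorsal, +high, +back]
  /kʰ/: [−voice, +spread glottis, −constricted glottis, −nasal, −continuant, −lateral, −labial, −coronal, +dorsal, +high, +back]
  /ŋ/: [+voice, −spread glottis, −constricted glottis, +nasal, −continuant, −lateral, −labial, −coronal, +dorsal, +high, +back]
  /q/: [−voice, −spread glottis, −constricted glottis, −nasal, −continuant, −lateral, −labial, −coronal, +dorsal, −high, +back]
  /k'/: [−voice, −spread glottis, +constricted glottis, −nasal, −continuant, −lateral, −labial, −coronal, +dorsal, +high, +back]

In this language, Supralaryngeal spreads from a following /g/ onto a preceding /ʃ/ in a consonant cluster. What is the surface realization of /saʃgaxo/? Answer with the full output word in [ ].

[sakgaxo]

Terminals under Supralaryngeal in this geometry: [nasal], [continuant], [lateral], [labial], [coronal], [anterior], [distributed], [strident], [dorsal], [high], [back].
After delinking /ʃ/'s Supralaryngeal and linking /g/'s, the affected terminals become [−nasal], [−continuant], [−lateral], [−labial], [−coronal], [+dorsal], [+high], [+back]; [voice], [spread glottis], [constricted glottis] (outside Supralaryngeal) are retained from /ʃ/.
The resulting bundle matches /k/ in the inventory; substituting it for /ʃ/ gives [sakgaxo].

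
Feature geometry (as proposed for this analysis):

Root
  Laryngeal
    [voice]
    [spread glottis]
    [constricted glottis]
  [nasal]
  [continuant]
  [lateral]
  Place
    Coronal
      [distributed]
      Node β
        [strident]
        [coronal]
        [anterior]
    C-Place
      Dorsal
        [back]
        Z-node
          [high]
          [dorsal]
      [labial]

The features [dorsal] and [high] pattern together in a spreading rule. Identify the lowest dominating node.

[dorsal]: Root > Place > C-Place > Dorsal > Z-node > [dorsal].
[high]: Root > Place > C-Place > Dorsal > Z-node > [high].
These paths first converge at Z-node; no daughter of Z-node dominates all 2 features, so Z-node is the minimal constituent.

Z-node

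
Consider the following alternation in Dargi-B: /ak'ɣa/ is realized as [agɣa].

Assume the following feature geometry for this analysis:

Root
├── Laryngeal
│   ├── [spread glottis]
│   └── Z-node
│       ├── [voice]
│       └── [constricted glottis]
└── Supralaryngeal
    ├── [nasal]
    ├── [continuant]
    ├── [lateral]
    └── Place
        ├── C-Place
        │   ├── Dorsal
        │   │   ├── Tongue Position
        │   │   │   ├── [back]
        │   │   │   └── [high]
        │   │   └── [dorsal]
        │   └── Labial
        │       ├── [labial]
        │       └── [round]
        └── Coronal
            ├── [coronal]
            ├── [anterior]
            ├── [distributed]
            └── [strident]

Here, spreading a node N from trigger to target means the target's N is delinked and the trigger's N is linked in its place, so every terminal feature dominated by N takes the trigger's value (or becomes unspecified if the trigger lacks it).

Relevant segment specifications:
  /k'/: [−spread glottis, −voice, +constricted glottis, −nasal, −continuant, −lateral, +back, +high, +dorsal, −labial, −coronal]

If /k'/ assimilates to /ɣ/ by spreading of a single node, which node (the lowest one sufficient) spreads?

Z-node

Comparing /k'/ with its surface form [g], the features that change are [voice], [constricted glottis].
The smallest constituent containing every changed terminal is Z-node — each of its daughters lacks at least one of the affected features.
Spreading Z-node from /ɣ/ overwrites each of those terminals with /ɣ/'s values, yielding exactly [g].
[continuant], a feature on which the two segments disagree outside Z-node, is unchanged — nothing dominating it spread, and Z-node is the minimal sufficient constituent.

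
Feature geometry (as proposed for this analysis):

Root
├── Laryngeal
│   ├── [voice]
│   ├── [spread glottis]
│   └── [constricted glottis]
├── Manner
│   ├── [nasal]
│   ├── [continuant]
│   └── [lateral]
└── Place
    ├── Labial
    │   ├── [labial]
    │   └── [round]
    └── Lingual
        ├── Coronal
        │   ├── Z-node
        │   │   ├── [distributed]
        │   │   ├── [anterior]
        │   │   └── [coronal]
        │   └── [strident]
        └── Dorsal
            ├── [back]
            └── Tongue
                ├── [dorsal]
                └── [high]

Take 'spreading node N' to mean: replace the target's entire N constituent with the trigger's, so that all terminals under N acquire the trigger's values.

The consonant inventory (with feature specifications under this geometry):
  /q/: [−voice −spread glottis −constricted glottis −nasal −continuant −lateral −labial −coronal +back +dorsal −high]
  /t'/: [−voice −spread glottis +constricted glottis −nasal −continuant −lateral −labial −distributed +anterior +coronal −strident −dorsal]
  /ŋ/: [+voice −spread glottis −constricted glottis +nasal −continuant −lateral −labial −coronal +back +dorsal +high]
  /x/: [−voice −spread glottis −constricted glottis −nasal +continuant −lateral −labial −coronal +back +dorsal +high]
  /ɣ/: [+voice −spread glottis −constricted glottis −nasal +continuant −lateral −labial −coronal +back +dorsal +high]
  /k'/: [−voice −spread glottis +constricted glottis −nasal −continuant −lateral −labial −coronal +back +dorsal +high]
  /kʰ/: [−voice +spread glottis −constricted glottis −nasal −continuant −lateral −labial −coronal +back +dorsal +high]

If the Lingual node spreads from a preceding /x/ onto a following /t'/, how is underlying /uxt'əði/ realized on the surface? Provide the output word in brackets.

The Lingual node dominates the terminals [distributed], [anterior], [coronal], [strident], [back], [dorsal], [high].
After delinking /t'/'s Lingual and linking /x/'s, the affected terminals become [−coronal], [+back], [+dorsal], [+high]; [voice], [spread glottis], [constricted glottis], … (outside Lingual) are retained from /t'/.
This feature bundle is that of [k'], so /uxt'əði/ surfaces as [uxk'əði].

[uxk'əði]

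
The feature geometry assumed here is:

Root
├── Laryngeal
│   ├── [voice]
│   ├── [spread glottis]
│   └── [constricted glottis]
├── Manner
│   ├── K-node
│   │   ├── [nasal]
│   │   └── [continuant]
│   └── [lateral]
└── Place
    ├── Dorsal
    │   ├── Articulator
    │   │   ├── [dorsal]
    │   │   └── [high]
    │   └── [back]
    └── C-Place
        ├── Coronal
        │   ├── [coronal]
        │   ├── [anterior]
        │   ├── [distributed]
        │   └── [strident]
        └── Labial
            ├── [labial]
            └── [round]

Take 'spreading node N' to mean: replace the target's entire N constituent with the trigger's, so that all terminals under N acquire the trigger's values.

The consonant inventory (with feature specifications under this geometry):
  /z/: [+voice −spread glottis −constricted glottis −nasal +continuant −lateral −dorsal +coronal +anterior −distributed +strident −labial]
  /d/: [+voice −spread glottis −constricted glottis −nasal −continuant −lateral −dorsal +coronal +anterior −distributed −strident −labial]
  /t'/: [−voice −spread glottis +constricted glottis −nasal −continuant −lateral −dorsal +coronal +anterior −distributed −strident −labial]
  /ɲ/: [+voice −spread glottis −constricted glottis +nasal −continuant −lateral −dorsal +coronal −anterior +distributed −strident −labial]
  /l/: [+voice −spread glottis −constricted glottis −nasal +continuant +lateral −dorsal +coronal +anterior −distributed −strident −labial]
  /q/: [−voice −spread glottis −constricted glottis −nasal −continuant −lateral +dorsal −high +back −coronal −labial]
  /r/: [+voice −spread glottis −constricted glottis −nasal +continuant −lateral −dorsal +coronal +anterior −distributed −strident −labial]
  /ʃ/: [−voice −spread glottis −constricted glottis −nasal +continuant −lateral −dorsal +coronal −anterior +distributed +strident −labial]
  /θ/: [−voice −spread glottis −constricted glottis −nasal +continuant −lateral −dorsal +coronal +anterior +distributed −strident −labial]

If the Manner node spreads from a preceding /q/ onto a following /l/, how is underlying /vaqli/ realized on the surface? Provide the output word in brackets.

The Manner node dominates the terminals [nasal], [continuant], [lateral].
After delinking /l/'s Manner and linking /q/'s, the affected terminals become [−nasal], [−continuant], [−lateral]; [voice], [spread glottis], [constricted glottis], … (outside Manner) are retained from /l/.
Among the inventory, only /d/ has exactly this specification, giving the surface form [vaqdi].

[vaqdi]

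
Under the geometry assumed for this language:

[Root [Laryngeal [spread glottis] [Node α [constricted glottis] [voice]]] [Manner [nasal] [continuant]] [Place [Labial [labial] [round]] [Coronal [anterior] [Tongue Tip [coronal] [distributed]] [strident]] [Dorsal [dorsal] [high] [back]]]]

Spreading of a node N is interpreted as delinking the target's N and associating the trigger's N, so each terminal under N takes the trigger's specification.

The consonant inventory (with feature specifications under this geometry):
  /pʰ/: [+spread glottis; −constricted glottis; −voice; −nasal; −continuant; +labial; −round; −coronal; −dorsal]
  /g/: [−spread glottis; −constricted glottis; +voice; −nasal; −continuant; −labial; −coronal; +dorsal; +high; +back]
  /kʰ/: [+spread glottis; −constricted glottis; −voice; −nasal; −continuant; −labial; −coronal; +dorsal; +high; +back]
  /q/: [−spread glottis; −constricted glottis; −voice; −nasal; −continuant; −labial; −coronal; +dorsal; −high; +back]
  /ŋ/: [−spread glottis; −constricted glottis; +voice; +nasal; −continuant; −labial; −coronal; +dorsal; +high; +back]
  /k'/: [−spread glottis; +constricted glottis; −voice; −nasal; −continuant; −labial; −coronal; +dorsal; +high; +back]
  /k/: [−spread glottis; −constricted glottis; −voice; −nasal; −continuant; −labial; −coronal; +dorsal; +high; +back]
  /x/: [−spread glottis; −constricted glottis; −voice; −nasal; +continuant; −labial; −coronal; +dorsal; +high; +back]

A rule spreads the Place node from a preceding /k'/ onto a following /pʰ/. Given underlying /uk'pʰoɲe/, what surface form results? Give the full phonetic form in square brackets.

[uk'kʰoɲe]

Place immediately or transitively dominates [labial], [round], [anterior], [coronal], [distributed], [strident], [dorsal], [high], [back].
The target acquires /k'/'s values for everything under Place — [−labial], [−coronal], [+dorsal], [+high], [+back] — while keeping its own [spread glottis], [constricted glottis], [voice], ….
Among the inventory, only /kʰ/ has exactly this specification, giving the surface form [uk'kʰoɲe].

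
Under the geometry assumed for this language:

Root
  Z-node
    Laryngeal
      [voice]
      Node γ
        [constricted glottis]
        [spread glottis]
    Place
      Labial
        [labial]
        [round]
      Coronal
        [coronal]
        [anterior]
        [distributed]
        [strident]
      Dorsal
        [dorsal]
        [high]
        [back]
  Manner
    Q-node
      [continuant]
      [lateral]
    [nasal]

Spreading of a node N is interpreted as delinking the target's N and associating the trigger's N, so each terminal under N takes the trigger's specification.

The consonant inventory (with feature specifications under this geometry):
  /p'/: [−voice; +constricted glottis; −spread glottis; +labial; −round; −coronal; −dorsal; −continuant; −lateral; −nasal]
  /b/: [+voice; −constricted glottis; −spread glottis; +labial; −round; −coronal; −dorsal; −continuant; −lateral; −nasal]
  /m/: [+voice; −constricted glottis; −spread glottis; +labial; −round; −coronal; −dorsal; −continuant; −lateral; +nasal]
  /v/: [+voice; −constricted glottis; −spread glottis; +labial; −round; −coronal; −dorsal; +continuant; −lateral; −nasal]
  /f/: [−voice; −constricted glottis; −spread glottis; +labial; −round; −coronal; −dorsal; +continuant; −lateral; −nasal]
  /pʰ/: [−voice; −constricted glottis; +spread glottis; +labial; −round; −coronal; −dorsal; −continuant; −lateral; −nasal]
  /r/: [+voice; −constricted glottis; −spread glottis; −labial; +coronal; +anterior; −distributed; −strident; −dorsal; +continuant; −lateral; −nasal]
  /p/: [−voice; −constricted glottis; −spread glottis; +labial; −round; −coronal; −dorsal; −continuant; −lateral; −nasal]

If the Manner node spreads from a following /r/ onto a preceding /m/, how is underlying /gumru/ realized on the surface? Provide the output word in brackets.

[guvru]

Manner immediately or transitively dominates [continuant], [lateral], [nasal].
The target acquires /r/'s values for everything under Manner — [+continuant], [−lateral], [−nasal] — while keeping its own [voice], [constricted glottis], [spread glottis], ….
The resulting bundle matches /v/ in the inventory; substituting it for /m/ gives [guvru].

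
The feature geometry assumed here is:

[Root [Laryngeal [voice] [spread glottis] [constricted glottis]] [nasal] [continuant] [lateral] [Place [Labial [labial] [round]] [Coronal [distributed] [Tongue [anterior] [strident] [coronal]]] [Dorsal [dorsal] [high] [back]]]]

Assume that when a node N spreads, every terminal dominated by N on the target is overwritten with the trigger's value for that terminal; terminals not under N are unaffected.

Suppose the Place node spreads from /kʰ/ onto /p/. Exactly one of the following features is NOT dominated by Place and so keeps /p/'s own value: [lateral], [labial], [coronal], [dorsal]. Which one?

Place dominates exactly [labial], [round], [distributed], [anterior], [strident], [coronal], [dorsal], [high], [back].
Spreading Place replaces [dorsal], [labial], [coronal] with the trigger's values, since each sits inside the Place constituent.
But [lateral] is a dependent of Root, outside Place; it is therefore untouched by the spreading.

[lateral]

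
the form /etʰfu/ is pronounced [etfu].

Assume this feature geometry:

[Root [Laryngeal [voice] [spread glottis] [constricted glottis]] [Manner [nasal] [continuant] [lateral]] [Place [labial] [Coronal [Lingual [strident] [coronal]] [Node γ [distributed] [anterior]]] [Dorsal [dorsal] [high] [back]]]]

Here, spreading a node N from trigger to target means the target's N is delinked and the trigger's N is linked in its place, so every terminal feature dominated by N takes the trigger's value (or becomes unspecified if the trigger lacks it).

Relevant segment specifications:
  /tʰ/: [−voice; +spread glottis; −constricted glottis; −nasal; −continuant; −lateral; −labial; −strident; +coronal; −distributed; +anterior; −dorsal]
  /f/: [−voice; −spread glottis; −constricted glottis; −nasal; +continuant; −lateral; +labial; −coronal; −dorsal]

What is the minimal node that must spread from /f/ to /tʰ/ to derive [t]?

/tʰ/ and [t] differ in [spread glottis]; every other specified feature is identical.
Only a single terminal changes, and /f/ supplies the new value, so [spread glottis] itself is the minimal spreading constituent.
Features on which the two segments disagree outside [spread glottis], such as [coronal], [continuant], are unchanged — nothing dominating them spread, and [spread glottis] is the minimal sufficient constituent.

[spread glottis]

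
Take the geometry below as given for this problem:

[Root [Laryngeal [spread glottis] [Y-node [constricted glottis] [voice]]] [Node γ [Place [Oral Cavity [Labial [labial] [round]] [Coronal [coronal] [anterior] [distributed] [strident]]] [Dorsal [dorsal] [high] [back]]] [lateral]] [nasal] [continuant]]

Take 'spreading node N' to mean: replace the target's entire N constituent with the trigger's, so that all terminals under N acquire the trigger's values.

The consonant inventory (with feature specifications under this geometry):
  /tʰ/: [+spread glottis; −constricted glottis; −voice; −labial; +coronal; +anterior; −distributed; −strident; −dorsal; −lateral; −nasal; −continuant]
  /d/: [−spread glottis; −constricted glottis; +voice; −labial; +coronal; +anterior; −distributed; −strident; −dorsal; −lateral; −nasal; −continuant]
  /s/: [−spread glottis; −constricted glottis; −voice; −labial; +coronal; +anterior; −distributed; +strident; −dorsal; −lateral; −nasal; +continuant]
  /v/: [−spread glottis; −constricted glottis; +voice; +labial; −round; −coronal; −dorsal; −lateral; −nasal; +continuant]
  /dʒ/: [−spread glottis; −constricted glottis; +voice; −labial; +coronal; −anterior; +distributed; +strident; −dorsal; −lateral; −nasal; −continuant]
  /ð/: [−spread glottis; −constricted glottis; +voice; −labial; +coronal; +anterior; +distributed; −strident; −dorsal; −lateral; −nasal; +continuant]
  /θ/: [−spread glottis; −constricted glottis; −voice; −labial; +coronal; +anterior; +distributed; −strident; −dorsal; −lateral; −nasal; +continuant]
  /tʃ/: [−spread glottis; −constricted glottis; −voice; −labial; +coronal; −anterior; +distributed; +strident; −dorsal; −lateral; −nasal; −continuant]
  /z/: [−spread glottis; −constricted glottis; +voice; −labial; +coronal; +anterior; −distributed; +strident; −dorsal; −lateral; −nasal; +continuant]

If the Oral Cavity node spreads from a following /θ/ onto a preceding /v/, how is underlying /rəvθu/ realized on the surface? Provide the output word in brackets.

Terminals under Oral Cavity in this geometry: [labial], [round], [coronal], [anterior], [distributed], [strident].
The target acquires /θ/'s values for everything under Oral Cavity — [−labial], [+coronal], [+anterior], [+distributed], [−strident] — while keeping its own [spread glottis], [constricted glottis], [voice], ….
This feature bundle is that of [ð], so /rəvθu/ surfaces as [rəðθu].

[rəðθu]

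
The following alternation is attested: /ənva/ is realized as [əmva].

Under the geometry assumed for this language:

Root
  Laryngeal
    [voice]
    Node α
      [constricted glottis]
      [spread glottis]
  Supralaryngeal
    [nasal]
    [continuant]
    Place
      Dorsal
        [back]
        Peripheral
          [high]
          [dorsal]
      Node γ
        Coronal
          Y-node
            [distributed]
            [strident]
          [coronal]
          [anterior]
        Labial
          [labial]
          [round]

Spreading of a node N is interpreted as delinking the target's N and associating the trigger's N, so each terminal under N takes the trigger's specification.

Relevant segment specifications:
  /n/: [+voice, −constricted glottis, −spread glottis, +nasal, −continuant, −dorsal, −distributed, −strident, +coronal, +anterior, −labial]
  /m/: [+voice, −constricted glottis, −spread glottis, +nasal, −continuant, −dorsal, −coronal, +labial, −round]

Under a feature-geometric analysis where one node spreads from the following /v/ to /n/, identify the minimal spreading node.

Node γ

The alternation /n/ → [m] changes [labial], [round], [coronal], [anterior], [distributed], [strident] and nothing else.
Tracing each changed feature up the tree, the paths first meet at Node γ; any lower node misses at least one of them.
Delinking /n/'s Node γ and associating /v/'s Node γ gives precisely the feature bundle of [m].
Features on which the two segments disagree outside Node γ, such as [continuant], [nasal], are unchanged — nothing dominating them spread, and Node γ is the minimal sufficient constituent.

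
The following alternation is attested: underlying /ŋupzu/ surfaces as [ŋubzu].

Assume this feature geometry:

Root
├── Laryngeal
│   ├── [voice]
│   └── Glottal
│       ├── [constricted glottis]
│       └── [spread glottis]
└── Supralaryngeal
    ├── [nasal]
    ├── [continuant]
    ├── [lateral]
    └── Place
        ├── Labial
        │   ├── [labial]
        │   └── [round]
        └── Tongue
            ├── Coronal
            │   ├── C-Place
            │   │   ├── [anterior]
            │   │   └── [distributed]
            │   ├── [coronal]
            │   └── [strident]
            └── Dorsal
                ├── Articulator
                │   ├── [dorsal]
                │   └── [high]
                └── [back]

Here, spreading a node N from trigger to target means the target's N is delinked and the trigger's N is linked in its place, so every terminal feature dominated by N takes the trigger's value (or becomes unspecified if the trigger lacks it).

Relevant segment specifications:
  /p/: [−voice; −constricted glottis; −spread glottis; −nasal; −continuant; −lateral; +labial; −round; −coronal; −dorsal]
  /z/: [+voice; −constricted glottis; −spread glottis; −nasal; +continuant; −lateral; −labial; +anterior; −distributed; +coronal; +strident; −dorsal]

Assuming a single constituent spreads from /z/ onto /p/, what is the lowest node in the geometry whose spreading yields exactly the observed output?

[voice]

Feature comparison: [voice] differs between /p/ and [b]; the remaining terminals match.
Only a single terminal changes, and /z/ supplies the new value, so [voice] itself is the minimal spreading constituent.
[coronal], [continuant] stay as in /p/ although /z/ differs there, so no node dominating them spread; among the remaining candidates [voice] is the lowest that derives the output.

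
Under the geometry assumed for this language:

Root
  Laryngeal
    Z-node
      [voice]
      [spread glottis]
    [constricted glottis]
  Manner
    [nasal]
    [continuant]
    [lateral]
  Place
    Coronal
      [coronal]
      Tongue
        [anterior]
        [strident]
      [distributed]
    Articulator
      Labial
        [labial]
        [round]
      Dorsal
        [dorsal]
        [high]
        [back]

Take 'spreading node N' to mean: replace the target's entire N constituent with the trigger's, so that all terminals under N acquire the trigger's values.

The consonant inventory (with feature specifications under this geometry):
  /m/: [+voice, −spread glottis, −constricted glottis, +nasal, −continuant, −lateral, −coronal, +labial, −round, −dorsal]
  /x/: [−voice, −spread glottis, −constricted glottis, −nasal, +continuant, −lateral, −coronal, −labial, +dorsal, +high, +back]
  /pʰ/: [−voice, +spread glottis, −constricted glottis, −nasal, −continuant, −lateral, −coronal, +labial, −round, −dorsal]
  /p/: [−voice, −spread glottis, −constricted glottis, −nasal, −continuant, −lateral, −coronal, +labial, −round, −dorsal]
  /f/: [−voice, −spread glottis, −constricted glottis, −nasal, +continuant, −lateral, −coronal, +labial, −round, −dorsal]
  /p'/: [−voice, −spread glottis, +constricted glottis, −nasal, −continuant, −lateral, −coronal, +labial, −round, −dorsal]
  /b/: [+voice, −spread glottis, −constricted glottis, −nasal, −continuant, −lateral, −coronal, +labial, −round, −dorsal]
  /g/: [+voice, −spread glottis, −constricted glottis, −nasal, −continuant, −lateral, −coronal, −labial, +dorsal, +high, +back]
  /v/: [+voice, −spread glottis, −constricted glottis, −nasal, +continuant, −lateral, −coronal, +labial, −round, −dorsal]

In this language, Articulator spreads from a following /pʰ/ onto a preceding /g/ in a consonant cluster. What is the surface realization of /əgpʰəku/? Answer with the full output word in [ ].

[əbpʰəku]

The Articulator node dominates the terminals [labial], [round], [dorsal], [high], [back].
Spreading Articulator from /pʰ/ onto /g/ replaces those values with /pʰ/'s: [+labial], [−round], [−dorsal]. Features outside Articulator ([voice], [spread glottis], [constricted glottis], …) stay as in /g/.
This feature bundle is that of [b], so /əgpʰəku/ surfaces as [əbpʰəku].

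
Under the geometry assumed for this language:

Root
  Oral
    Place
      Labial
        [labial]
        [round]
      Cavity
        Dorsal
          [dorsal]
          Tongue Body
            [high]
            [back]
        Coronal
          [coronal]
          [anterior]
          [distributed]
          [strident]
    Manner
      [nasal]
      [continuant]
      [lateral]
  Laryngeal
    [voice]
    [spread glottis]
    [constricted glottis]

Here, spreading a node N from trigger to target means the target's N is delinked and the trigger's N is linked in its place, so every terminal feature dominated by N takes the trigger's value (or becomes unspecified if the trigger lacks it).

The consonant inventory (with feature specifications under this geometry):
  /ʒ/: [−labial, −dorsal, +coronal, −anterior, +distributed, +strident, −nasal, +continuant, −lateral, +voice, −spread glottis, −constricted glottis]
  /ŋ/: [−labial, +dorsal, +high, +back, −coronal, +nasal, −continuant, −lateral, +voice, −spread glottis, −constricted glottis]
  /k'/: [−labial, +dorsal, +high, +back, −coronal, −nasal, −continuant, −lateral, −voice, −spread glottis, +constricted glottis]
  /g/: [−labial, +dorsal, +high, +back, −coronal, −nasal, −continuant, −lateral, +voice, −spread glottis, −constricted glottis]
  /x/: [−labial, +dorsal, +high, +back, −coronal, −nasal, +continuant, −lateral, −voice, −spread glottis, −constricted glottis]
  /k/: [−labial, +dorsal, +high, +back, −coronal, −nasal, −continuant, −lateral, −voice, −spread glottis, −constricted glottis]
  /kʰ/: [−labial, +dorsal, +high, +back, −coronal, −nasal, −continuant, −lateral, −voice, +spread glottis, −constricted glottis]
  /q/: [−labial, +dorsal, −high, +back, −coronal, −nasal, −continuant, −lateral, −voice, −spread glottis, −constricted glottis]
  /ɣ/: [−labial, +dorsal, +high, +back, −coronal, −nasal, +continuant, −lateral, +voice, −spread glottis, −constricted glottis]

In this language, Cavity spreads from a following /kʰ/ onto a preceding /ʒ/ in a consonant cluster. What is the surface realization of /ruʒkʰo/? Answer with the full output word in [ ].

The Cavity node dominates the terminals [dorsal], [high], [back], [coronal], [anterior], [distributed], [strident].
Spreading Cavity from /kʰ/ onto /ʒ/ replaces those values with /kʰ/'s: [+dorsal], [+high], [+back], [−coronal]. Features outside Cavity ([labial], [nasal], [continuant], …) stay as in /ʒ/.
Among the inventory, only /ɣ/ has exactly this specification, giving the surface form [ruɣkʰo].

[ruɣkʰo]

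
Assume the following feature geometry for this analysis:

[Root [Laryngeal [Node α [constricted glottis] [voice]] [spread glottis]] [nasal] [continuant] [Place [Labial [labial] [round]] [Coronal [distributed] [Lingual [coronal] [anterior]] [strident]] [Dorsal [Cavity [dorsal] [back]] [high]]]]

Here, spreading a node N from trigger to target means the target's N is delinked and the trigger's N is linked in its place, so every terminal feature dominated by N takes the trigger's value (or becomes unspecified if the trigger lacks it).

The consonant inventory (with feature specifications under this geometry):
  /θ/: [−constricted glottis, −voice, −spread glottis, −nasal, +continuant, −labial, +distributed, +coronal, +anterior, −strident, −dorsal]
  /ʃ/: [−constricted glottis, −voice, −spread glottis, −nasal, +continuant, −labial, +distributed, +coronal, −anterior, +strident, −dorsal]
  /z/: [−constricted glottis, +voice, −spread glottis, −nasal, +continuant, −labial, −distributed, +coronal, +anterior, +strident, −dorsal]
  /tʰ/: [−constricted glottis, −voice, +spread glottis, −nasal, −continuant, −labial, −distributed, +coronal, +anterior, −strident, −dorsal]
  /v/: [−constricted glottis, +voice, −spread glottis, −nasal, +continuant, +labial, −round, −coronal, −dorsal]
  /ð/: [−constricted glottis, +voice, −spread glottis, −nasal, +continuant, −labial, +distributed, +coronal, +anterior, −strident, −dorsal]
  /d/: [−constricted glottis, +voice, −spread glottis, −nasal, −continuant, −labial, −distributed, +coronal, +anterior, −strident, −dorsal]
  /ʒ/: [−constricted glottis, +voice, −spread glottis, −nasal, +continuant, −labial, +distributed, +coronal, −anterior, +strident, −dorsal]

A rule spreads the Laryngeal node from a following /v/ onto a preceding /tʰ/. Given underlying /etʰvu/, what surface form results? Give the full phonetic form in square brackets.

Terminals under Laryngeal in this geometry: [constricted glottis], [voice], [spread glottis].
After delinking /tʰ/'s Laryngeal and linking /v/'s, the affected terminals become [−constricted glottis], [+voice], [−spread glottis]; [nasal], [continuant], [labial], … (outside Laryngeal) are retained from /tʰ/.
The resulting bundle matches /d/ in the inventory; substituting it for /tʰ/ gives [edvu].

[edvu]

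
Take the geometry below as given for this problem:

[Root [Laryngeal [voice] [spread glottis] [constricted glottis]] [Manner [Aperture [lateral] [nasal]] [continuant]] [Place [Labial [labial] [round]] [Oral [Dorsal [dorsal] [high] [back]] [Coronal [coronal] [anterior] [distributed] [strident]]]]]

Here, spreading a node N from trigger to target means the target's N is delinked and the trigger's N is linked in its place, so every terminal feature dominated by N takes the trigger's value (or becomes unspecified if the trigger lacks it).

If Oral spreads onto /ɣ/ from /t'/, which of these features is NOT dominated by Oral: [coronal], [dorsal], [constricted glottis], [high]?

[constricted glottis]

The terminals dominated by Oral are [dorsal], [high], [back], [coronal], [anterior], [distributed], [strident].
[high], [dorsal], [coronal] all lie under Oral, so they are overwritten when Oral spreads.
[constricted glottis] attaches under Laryngeal, not under Oral, so /ɣ/ retains its own value for [constricted glottis].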